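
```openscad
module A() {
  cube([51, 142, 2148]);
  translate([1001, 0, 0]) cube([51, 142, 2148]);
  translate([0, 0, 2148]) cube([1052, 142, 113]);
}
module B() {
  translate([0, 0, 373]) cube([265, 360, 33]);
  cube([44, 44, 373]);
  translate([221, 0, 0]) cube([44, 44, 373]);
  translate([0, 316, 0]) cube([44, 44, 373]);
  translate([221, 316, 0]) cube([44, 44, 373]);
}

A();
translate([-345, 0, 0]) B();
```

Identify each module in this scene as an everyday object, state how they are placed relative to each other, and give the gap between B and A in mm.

The stool's nearest face is 80 mm from the door frame's −x face.

A is a door frame. B is a stool. The stool is on the floor beside the door frame on its −x side. The gap between the stool and the door frame is 80 mm.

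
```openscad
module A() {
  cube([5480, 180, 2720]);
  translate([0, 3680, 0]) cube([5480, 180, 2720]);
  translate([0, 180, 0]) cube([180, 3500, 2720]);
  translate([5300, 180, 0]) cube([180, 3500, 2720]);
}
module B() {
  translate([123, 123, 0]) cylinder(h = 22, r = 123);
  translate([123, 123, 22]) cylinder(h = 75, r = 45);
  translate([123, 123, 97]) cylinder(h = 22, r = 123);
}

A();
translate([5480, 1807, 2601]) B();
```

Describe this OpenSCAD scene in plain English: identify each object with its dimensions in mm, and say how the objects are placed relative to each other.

A is a box-shaped house frame (walls only): outside footprint 5480×3860 mm, wall height 2720 mm, wall thickness 180 mm. The two y-facing walls run the full x-width; the two x-facing walls fit between the inner faces of the y-facing walls.

B is a spool: two coaxial disc flanges of radius 123 mm and thickness 22 mm, joined by a core cylinder of radius 45 mm and height 75 mm. The lower flange rests on z = 0 and the three cylinders share a vertical axis.

The spool is beside the house frame with their tops flush at z = 2720.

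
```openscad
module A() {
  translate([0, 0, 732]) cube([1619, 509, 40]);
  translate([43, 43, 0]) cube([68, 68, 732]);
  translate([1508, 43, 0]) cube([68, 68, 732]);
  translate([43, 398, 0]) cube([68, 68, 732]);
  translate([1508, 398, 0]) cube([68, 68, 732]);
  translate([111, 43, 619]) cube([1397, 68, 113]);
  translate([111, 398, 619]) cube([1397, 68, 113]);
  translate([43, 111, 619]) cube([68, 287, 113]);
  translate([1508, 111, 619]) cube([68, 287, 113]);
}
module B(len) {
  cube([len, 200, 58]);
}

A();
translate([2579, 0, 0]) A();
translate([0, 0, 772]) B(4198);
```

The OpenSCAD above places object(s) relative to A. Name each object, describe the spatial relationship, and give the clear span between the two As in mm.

Second table starts at x = 2579; first ends at x = 1619; clear span = 2579 − 1619 = 960 mm.

A is a table. B is a beam. A beam spans the tops of two tables. The clear span between the two tables is 960 mm.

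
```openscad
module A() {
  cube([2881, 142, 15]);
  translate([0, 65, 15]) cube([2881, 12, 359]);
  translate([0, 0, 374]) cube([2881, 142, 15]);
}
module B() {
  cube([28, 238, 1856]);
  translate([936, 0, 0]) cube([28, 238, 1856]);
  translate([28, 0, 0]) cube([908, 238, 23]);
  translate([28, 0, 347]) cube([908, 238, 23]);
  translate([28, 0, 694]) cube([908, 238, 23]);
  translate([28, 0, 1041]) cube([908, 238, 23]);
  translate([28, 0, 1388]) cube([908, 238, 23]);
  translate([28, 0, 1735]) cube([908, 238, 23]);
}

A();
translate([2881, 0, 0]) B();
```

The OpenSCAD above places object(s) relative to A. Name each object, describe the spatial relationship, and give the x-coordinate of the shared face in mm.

A is an I-beam. B is a bookshelf. The bookshelf is against the I-beam's +x side, with their −y faces flush. The x-coordinate of the shared face is 2881 mm.

The I-beam's +x face and the bookshelf's −x face are both at x = 2881 mm.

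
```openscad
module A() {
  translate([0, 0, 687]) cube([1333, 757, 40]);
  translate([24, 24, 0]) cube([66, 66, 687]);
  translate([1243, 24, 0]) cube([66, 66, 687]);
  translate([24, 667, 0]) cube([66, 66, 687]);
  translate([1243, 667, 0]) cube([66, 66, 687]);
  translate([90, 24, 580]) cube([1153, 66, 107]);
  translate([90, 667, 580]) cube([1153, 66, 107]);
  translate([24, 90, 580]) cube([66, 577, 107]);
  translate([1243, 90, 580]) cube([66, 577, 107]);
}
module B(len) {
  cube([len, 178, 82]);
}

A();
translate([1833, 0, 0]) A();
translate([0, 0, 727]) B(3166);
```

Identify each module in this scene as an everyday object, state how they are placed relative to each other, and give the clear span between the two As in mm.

Second table starts at x = 1833; first ends at x = 1333; clear span = 1833 − 1333 = 500 mm.

A is a table. B is a beam. A beam spans the tops of two tables. The clear span between the two tables is 500 mm.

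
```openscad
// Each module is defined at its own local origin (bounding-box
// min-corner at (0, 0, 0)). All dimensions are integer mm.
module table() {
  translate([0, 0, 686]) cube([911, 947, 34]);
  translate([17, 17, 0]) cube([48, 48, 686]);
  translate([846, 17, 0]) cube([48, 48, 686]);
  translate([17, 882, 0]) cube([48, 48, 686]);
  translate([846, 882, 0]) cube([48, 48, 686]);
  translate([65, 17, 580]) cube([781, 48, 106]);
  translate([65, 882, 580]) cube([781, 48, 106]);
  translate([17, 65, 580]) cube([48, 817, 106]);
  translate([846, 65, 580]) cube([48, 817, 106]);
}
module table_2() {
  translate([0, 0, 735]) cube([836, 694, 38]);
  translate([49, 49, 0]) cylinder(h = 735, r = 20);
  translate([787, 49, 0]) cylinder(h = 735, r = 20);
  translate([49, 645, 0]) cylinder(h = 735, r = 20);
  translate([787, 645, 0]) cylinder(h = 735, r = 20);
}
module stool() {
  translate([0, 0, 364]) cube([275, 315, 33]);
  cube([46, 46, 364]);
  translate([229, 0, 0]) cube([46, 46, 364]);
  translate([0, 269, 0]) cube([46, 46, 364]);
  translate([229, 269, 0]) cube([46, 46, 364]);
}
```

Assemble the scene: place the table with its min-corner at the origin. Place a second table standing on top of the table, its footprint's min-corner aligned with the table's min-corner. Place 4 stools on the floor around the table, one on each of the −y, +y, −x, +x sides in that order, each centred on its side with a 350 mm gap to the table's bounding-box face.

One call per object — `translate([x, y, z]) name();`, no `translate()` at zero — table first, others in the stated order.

table();
translate([0, 0, 720]) table_2();
translate([318, -665, 0]) stool();
translate([318, 1297, 0]) stool();
translate([-625, 316, 0]) stool();
translate([1261, 316, 0]) stool();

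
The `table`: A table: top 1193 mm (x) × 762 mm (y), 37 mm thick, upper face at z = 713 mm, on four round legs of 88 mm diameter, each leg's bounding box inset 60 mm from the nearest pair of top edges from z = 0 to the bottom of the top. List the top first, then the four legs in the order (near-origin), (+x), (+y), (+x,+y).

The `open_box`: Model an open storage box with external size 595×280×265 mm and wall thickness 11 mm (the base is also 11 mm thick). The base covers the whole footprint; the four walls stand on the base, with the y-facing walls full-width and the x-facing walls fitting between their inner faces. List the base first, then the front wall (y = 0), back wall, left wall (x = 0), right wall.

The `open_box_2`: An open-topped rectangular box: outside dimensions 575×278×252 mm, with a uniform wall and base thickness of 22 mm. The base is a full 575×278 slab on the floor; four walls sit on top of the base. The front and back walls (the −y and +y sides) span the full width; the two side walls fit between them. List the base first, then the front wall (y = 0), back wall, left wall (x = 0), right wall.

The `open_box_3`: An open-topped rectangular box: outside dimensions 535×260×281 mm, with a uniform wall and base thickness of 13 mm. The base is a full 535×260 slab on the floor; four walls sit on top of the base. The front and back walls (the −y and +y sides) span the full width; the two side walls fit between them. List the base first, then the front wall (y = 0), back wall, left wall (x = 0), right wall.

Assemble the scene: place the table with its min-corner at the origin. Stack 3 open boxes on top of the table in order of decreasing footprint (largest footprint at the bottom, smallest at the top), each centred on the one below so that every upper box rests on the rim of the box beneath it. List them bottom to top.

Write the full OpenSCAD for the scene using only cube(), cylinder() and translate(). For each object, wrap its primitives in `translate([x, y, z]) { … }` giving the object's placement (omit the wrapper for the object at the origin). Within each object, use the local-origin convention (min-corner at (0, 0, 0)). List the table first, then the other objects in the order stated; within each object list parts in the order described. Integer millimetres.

translate([0, 0, 676]) cube([1193, 762, 37]);
translate([104, 104, 0]) cylinder(h = 676, r = 44);
translate([1089, 104, 0]) cylinder(h = 676, r = 44);
translate([104, 658, 0]) cylinder(h = 676, r = 44);
translate([1089, 658, 0]) cylinder(h = 676, r = 44);
translate([299, 241, 713]) {
  cube([595, 280, 11]);
  translate([0, 0, 11]) cube([595, 11, 254]);
  translate([0, 269, 11]) cube([595, 11, 254]);
  translate([0, 11, 11]) cube([11, 258, 254]);
  translate([584, 11, 11]) cube([11, 258, 254]);
}
translate([309, 242, 978]) {
  cube([575, 278, 22]);
  translate([0, 0, 22]) cube([575, 22, 230]);
  translate([0, 256, 22]) cube([575, 22, 230]);
  translate([0, 22, 22]) cube([22, 234, 230]);
  translate([553, 22, 22]) cube([22, 234, 230]);
}
translate([329, 251, 1230]) {
  cube([535, 260, 13]);
  translate([0, 0, 13]) cube([535, 13, 268]);
  translate([0, 247, 13]) cube([535, 13, 268]);
  translate([0, 13, 13]) cube([13, 234, 268]);
  translate([522, 13, 13]) cube([13, 234, 268]);
}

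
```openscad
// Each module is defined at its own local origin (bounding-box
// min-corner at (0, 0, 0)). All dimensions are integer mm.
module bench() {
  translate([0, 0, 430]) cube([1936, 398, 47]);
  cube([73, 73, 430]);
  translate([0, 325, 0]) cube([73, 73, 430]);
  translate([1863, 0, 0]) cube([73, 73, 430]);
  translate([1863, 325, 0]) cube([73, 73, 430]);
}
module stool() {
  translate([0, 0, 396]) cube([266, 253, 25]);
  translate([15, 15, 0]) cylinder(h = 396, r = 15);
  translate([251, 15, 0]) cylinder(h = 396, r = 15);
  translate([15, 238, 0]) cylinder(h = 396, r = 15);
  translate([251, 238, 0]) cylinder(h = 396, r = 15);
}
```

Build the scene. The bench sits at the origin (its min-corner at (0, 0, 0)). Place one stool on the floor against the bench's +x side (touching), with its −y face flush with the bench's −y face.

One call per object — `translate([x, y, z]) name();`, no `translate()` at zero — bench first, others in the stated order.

bench();
translate([1936, 0, 0]) stool();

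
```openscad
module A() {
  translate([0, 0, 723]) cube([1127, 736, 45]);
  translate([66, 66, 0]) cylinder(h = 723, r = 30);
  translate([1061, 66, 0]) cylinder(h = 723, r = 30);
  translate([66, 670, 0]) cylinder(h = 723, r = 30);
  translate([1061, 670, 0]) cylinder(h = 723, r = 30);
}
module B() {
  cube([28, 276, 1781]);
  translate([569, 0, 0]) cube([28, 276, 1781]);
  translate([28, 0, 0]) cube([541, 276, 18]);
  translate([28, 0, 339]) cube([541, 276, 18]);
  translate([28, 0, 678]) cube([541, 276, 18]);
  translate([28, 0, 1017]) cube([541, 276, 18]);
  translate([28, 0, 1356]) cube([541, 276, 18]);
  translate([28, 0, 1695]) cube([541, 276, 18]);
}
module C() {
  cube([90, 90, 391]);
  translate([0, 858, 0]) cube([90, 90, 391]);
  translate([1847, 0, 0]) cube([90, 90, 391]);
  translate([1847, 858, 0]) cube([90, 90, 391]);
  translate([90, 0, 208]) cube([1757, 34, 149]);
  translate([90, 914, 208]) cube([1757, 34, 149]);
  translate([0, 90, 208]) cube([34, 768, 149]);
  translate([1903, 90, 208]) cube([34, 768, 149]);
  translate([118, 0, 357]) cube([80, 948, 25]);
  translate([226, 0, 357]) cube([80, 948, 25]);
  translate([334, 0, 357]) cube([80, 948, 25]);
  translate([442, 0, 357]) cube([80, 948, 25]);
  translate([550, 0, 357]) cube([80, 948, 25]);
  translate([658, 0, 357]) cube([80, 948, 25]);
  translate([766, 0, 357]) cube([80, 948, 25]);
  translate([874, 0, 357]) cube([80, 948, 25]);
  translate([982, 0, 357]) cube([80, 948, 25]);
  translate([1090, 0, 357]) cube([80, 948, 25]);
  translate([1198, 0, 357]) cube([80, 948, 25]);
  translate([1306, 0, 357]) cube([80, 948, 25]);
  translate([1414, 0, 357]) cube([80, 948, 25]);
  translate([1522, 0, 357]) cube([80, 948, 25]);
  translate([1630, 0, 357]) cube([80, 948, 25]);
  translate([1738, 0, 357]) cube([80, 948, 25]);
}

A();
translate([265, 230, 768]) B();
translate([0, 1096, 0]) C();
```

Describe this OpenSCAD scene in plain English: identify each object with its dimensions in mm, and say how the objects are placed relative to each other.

A is a table with a 1127×736 mm rectangular top, 45 mm thick, top surface at z = 768 mm, supported by four round legs of 60 mm diameter, each leg's bounding box inset 36 mm from the nearest pair of top edges, running from the floor.

B is a bookshelf 597 mm wide overall, 276 mm deep and 1781 mm tall. The two sides are 28 mm thick vertical panels. 6 horizontal shelves of 18 mm thickness span between the inner faces of the sides; the lowest shelf sits on the floor and shelves are stacked with a clear vertical gap of 321 mm between each pair.

C is a bed frame 1937 mm long (x) by 948 mm wide (y). Four 90×90 mm corner posts, 391 mm tall, at the corners of the footprint. Four rails of 34 mm thickness and 149 mm height run between adjacent posts with their undersides at z = 208 mm, their outer faces flush with the outside of the frame (the two x-running rails run between the posts' inner faces; the two y-running rails run between the posts' inner faces). 16 slats, each 80 mm wide (x) and 25 mm thick, lie across the top of the two x-running rails, running the full 948 mm width of the frame in y; the slats are evenly spaced along x between the inner faces of the end posts with equal gaps (rounded down to the nearest mm) at the −x end and between each pair — any rounding remainder accumulates at the +x end.

The bookshelf is on top of the table, centred. The bed frame is on the floor beside the table on its +y side.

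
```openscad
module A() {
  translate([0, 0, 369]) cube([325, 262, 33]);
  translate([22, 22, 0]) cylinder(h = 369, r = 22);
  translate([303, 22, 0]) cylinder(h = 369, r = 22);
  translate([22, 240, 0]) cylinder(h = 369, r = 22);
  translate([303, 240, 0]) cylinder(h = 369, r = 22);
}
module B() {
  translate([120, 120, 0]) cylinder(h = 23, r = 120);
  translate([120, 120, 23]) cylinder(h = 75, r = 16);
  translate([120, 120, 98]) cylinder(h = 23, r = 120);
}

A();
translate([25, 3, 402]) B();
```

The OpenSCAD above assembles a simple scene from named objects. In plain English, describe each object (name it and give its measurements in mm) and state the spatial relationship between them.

A is a simple wooden stool: a rectangular seat 325 mm (x) by 262 mm (y), 33 mm thick, top face at z = 402 mm, on four round legs, each 44 mm in diameter. The legs rest on z = 0, each leg's axis is inset half a diameter from the nearest pair of seat edges (so the leg's bounding box is flush with the corner).

B is a spool: two coaxial disc flanges of radius 120 mm and thickness 23 mm, joined by a core cylinder of radius 16 mm and height 75 mm. The lower flange rests on z = 0 and the three cylinders share a vertical axis.

The spool is on top of the stool.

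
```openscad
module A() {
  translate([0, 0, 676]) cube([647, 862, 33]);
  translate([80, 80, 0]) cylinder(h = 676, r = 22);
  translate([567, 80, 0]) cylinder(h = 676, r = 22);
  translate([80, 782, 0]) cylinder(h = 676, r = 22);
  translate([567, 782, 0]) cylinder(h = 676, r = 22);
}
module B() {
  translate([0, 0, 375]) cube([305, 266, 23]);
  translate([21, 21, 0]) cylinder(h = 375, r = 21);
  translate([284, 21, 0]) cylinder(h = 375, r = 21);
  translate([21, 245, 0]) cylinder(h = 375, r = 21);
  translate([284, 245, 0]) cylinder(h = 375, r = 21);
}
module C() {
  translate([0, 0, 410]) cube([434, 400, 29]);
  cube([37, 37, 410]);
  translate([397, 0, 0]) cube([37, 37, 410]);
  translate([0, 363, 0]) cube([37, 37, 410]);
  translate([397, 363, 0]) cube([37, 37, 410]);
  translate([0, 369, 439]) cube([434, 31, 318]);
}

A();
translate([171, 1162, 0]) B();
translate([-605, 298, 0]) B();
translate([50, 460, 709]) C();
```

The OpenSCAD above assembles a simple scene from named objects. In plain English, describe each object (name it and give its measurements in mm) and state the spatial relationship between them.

A is a table with a 647×862 mm rectangular top, 33 mm thick, top surface at z = 709 mm, supported by four round legs of 44 mm diameter, each leg's bounding box inset 58 mm from the nearest pair of top edges, running from the floor.

B is a simple wooden stool: a rectangular seat 305 mm (x) by 266 mm (y), 23 mm thick, top face at z = 398 mm, on four round legs, each 42 mm in diameter. The legs rest on z = 0, each leg's axis is inset half a diameter from the nearest pair of seat edges (so the leg's bounding box is flush with the corner).

C is a chair: 434×400 mm seat, 29 mm thick, top at z = 439 mm, on four 37 mm square corner legs flush with the seat edges. A 31 mm thick backrest slab spans the full seat width, extending 318 mm above the seat top, its back face flush with the seat's +y edge.

Two stools sit around the table at the +y, −x sides. The chair is on top of the table.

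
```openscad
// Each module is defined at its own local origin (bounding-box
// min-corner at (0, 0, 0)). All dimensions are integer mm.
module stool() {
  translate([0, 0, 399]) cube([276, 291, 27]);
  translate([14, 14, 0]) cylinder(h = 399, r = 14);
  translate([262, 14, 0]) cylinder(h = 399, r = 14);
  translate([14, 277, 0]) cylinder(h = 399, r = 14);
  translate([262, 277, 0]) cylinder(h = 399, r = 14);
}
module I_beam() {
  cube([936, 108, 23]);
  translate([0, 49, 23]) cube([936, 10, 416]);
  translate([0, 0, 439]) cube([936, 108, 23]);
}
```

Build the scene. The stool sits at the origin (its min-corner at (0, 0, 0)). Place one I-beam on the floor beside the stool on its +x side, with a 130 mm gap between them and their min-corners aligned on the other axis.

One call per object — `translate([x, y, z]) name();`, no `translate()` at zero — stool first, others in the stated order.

stool();
translate([406, 0, 0]) I_beam();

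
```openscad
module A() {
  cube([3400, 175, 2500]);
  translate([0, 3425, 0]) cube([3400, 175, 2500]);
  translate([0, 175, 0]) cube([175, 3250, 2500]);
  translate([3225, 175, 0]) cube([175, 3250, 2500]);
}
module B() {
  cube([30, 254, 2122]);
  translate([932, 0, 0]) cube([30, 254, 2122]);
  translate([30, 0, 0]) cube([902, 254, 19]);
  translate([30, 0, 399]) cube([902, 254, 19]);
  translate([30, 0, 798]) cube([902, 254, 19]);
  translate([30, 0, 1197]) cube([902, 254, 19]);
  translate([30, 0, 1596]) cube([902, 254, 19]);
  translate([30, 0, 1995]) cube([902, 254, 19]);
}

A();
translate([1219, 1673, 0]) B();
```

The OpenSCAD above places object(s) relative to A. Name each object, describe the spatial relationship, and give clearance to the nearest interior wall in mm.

A is a house frame. B is a bookshelf. The bookshelf sits inside the house frame, centred. The clearance to the nearest interior wall is 1044 mm.

Clearances: x = 1044, y = 1498; minimum 1044 mm.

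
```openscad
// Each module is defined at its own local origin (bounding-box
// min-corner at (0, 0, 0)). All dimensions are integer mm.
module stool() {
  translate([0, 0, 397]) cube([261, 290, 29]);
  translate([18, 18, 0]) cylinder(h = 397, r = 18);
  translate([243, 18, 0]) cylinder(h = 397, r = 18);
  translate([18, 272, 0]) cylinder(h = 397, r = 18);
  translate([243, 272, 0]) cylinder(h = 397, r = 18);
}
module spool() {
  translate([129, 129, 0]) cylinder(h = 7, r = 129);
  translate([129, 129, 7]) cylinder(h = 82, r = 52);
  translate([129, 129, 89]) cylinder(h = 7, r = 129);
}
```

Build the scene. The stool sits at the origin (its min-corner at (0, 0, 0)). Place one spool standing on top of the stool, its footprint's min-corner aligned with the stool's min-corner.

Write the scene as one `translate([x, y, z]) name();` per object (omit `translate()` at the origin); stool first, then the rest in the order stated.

stool();
translate([0, 0, 426]) spool();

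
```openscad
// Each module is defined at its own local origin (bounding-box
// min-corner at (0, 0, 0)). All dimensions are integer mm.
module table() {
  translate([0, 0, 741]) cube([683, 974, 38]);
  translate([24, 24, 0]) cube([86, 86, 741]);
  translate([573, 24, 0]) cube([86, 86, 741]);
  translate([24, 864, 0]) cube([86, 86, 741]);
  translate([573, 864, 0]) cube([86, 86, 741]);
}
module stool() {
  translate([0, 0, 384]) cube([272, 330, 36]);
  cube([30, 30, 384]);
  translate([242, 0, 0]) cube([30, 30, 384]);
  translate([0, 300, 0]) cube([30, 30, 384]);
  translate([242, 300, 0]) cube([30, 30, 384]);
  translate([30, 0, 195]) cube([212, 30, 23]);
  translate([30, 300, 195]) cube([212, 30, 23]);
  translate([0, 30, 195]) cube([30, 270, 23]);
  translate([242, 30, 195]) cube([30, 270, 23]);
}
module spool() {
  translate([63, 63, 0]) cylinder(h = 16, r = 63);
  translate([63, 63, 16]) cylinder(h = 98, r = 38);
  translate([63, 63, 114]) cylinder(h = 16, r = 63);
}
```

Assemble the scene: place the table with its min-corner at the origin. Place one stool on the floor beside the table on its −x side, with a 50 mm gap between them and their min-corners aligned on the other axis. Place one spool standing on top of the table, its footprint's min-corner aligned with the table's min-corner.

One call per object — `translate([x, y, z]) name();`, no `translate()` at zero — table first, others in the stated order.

table();
translate([-322, 0, 0]) stool();
translate([0, 0, 779]) spool();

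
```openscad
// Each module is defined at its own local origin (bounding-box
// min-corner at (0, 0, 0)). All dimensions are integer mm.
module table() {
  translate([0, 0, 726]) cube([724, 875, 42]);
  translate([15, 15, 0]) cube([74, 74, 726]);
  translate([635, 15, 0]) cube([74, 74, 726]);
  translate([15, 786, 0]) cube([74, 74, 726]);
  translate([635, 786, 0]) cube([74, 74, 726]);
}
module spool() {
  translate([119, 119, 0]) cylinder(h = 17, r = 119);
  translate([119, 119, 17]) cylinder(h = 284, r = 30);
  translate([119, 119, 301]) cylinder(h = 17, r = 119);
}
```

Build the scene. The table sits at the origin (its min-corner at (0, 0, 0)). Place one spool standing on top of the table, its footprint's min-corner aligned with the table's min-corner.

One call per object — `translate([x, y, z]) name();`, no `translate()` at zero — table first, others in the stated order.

table();
translate([0, 0, 768]) spool();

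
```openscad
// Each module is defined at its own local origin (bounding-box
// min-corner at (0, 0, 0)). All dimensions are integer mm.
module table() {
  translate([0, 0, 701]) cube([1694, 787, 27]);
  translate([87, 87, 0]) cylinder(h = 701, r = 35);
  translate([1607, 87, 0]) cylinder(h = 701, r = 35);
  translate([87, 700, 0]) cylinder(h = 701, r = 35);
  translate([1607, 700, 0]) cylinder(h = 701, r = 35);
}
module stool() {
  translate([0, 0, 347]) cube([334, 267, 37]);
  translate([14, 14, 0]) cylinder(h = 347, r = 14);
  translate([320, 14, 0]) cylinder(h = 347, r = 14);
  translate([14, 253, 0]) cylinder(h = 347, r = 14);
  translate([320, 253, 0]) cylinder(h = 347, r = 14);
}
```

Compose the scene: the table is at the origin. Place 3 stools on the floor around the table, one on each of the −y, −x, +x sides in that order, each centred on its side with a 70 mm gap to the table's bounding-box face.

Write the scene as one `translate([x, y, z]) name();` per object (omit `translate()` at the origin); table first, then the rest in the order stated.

table();
translate([680, -337, 0]) stool();
translate([-404, 260, 0]) stool();
translate([1764, 260, 0]) stool();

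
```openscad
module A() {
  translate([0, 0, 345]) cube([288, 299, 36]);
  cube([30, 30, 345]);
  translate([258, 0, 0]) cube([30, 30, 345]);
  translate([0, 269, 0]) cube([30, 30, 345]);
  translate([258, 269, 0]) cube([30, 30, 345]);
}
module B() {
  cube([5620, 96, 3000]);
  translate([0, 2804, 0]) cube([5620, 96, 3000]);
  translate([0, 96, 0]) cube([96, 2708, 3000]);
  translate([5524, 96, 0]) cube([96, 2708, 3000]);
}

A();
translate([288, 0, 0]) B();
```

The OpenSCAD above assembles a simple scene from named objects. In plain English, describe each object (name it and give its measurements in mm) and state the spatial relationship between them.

A is a four-legged stool. The seat is a 288×299×36 mm slab whose top surface is at z = 381 mm; four square legs, each 30×30 mm in cross-section, run from the floor (z = 0) to the underside of the seat, each flush with a corner of the seat.

B is the wall frame of a small rectangular building: four walls, each 3000 mm tall and 96 mm thick, enclosing a footprint 5620 mm (x) by 2900 mm (y) outside-to-outside, with no floor or roof. The front and back walls (the −y and +y sides) span the full width; the two side walls fit between them.

The house frame is against the stool's +x side, with their −y faces flush.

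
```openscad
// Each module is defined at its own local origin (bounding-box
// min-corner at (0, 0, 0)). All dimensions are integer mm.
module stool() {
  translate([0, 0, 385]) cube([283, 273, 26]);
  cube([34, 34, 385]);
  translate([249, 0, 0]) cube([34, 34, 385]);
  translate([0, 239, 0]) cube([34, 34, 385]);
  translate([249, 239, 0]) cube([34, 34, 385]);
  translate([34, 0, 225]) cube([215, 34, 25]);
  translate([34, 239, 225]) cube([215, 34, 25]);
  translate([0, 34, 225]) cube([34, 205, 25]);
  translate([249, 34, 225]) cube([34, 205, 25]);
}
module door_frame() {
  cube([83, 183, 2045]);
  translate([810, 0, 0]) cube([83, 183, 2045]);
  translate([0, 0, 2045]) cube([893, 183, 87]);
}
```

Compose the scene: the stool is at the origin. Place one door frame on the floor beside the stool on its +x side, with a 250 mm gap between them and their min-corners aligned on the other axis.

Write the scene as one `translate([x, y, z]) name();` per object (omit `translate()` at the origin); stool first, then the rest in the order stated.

stool();
translate([533, 0, 0]) door_frame();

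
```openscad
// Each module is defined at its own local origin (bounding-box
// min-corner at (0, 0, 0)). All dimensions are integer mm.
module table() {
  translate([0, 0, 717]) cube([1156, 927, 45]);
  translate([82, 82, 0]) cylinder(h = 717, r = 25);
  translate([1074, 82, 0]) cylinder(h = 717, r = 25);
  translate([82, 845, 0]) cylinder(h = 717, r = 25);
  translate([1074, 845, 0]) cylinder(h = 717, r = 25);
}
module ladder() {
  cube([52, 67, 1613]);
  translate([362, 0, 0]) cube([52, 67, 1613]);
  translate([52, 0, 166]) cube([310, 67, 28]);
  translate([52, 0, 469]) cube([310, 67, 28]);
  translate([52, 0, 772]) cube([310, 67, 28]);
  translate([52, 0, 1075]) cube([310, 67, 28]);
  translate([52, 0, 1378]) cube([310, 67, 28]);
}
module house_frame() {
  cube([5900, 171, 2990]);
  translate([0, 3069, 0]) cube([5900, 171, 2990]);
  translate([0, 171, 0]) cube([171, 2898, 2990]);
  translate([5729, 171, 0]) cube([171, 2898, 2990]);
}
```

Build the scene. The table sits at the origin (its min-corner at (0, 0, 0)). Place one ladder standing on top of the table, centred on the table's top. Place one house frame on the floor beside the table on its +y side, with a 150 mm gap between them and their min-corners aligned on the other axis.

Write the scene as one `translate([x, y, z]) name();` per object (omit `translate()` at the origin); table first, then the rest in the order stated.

table();
translate([371, 430, 762]) ladder();
translate([0, 1077, 0]) house_frame();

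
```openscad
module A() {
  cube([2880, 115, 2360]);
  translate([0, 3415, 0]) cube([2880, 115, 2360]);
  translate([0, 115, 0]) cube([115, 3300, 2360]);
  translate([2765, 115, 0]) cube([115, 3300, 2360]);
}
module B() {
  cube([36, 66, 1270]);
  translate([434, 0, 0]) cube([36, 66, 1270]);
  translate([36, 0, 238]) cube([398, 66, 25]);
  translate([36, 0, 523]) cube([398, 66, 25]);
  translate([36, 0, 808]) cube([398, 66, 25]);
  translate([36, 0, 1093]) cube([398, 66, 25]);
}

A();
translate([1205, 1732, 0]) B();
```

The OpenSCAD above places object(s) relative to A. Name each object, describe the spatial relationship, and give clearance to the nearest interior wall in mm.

A is a house frame. B is a ladder. The ladder sits inside the house frame, centred. The clearance to the nearest interior wall is 1090 mm.

Clearances: x = 1090, y = 1617; minimum 1090 mm.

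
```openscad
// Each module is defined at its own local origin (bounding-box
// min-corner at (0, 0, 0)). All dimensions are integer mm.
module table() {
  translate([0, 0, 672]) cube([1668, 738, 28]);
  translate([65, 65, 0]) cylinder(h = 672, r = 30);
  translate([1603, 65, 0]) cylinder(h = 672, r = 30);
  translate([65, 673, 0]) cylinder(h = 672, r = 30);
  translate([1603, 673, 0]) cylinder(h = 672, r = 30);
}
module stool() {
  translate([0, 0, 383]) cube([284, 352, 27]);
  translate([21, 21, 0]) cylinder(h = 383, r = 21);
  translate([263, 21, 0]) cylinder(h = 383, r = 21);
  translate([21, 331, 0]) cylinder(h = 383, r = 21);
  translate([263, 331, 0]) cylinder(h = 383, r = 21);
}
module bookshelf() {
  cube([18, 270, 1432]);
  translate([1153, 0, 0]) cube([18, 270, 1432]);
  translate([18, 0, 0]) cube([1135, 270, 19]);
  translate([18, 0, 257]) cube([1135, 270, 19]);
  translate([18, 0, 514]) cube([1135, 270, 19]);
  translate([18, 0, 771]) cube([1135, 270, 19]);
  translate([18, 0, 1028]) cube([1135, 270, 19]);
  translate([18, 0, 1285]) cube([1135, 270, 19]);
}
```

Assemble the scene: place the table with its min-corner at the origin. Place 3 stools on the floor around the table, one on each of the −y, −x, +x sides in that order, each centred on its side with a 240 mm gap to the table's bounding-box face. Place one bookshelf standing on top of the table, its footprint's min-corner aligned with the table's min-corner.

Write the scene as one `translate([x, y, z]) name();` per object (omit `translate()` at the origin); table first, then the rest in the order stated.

table();
translate([692, -592, 0]) stool();
translate([-524, 193, 0]) stool();
translate([1908, 193, 0]) stool();
translate([0, 0, 700]) bookshelf();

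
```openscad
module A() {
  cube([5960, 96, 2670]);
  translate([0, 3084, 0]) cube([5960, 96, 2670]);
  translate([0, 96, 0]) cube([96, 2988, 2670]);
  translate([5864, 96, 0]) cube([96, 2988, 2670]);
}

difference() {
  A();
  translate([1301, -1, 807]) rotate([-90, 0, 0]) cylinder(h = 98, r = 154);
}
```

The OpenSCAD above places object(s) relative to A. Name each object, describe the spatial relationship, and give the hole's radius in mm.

The subtracted cylinder has r = 154 mm.

A is a house frame. The house frame has a circular hole through its front wall. The hole's radius is 154 mm.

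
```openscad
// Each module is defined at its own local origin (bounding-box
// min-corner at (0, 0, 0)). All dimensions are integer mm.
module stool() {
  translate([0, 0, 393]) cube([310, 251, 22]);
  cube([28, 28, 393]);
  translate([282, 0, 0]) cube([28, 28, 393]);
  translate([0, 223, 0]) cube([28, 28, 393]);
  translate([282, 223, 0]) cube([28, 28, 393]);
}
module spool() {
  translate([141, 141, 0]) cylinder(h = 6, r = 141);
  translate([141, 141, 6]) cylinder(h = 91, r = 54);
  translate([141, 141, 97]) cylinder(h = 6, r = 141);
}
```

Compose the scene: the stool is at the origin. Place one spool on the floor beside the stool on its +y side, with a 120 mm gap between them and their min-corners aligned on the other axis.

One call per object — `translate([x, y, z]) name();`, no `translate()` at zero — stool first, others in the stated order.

stool();
translate([0, 371, 0]) spool();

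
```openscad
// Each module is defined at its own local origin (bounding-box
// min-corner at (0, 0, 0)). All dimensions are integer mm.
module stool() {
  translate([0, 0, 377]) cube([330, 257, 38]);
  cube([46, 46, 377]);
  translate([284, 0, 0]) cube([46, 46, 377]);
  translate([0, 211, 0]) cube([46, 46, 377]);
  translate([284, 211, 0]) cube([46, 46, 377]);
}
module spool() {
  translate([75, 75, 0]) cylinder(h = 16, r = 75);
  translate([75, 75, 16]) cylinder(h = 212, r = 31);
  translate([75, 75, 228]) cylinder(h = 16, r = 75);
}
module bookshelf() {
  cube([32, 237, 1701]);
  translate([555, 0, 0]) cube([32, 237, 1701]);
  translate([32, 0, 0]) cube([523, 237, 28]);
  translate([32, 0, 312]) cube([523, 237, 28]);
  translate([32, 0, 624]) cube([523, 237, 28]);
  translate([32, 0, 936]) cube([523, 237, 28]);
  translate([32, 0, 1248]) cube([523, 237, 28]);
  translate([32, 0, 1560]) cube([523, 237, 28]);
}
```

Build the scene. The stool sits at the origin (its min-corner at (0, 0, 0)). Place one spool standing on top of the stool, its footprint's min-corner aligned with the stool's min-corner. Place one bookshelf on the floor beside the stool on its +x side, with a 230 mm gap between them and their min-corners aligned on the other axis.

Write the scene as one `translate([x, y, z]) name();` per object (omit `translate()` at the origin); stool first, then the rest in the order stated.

stool();
translate([0, 0, 415]) spool();
translate([560, 0, 0]) bookshelf();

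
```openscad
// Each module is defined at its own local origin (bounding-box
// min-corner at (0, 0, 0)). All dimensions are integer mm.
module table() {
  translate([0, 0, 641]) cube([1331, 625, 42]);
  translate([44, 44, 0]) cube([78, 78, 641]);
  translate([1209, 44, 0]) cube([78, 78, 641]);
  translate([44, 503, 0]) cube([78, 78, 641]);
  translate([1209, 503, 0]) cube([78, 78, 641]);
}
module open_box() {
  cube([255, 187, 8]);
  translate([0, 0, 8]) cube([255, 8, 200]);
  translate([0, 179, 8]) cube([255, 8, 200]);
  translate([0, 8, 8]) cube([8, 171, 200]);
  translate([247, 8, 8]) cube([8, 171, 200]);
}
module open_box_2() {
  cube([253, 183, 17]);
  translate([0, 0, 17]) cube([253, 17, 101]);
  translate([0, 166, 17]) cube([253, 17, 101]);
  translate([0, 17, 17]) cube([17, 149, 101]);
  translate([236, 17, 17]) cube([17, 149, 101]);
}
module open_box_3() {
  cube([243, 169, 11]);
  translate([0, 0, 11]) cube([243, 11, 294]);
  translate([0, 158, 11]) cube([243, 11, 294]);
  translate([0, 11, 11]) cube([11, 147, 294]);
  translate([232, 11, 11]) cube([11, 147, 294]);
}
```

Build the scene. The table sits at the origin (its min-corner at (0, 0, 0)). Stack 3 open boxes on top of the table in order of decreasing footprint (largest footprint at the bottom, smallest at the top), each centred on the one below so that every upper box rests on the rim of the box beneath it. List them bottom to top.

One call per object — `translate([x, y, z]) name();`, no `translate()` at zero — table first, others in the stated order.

table();
translate([538, 219, 683]) open_box();
translate([539, 221, 891]) open_box_2();
translate([544, 228, 1009]) open_box_3();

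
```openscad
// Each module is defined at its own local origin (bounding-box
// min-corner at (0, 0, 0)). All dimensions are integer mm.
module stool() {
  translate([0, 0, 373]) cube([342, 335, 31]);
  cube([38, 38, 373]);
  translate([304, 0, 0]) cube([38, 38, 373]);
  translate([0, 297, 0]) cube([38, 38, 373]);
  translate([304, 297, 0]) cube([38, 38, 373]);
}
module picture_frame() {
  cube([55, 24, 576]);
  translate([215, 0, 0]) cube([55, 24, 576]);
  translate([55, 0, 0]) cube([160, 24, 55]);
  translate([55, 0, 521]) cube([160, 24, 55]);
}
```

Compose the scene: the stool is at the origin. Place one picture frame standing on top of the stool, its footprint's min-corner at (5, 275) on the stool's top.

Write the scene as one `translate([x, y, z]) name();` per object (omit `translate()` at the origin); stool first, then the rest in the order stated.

stool();
translate([5, 275, 404]) picture_frame();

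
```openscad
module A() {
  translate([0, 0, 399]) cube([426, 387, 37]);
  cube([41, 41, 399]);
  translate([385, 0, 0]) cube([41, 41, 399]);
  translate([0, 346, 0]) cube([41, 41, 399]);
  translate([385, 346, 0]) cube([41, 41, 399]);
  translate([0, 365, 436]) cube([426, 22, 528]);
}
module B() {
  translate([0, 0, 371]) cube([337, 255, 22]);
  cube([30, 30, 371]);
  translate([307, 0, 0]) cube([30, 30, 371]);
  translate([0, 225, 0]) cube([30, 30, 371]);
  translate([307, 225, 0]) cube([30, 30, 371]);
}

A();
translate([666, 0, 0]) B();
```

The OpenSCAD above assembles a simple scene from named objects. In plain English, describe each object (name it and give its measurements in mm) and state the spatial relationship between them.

A is a chair. The seat is a 426×387×37 mm slab with its top at z = 436 mm, on four 41×41 mm corner legs (flush with the seat edges, standing on z = 0). A flat backrest 22 mm thick, 528 mm tall, spans the full seat width and rises from the seat top along its +y edge, rear face flush with the rear of the seat.

B is a four-legged stool. The seat is 337×255 mm, 22 mm thick, top at z = 393 mm. It stands on four square legs, each 30×30 mm in cross-section, from z = 0 to the seat underside, each flush with a corner of the seat.

The stool is on the floor beside the chair on its +x side.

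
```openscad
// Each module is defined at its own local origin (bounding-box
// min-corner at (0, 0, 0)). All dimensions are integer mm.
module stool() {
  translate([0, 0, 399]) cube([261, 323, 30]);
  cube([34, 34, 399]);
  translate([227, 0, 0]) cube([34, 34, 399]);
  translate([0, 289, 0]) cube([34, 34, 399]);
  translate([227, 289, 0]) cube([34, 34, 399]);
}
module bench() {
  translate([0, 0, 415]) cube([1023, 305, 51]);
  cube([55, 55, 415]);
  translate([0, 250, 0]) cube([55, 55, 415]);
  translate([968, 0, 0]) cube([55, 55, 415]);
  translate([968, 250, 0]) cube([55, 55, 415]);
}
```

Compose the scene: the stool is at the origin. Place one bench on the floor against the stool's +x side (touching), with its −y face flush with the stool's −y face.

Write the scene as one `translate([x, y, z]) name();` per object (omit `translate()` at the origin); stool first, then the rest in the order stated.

stool();
translate([261, 0, 0]) bench();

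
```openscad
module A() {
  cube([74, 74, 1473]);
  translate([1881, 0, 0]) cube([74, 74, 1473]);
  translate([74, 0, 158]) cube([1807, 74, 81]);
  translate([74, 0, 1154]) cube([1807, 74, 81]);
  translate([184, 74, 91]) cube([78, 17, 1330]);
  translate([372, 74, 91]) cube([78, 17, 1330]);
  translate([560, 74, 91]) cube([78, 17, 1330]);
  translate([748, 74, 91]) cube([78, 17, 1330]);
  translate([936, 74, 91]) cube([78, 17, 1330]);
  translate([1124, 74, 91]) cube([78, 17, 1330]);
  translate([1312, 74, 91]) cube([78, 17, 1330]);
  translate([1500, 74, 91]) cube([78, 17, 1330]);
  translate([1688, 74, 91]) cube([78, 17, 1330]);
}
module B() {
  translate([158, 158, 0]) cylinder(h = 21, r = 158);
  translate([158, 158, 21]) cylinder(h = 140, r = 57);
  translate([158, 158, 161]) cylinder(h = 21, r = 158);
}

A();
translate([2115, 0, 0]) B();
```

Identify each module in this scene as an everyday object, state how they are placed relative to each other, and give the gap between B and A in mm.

The spool's nearest face is 160 mm from the fence section's +x face.

A is a fence section. B is a spool. The spool is on the floor beside the fence section on its +x side. The gap between the spool and the fence section is 160 mm.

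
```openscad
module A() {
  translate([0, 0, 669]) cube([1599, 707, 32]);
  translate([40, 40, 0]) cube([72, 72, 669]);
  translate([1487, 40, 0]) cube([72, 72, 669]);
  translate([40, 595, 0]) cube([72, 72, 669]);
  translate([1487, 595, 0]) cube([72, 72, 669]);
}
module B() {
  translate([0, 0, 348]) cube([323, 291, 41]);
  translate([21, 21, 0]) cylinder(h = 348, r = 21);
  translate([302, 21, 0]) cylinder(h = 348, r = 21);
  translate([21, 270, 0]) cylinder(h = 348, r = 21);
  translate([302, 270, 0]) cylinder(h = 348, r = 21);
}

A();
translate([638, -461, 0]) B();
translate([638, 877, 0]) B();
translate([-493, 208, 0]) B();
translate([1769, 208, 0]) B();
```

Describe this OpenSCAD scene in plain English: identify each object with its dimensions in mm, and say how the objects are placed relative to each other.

A is a rectangular dining table. The top is 1599×707×32 mm with its upper surface at z = 701 mm. It stands on four 72×72 mm square legs, each inset 40 mm from the nearest pair of top edges, running from the floor to the underside of the top.

B is a simple wooden stool: a rectangular seat 323 mm (x) by 291 mm (y), 41 mm thick, top face at z = 389 mm, on four round legs, each 42 mm in diameter. The legs rest on z = 0, each leg's axis is inset half a diameter from the nearest pair of seat edges (so the leg's bounding box is flush with the corner).

Four stools sit around the table at the −y, +y, −x, +x sides.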